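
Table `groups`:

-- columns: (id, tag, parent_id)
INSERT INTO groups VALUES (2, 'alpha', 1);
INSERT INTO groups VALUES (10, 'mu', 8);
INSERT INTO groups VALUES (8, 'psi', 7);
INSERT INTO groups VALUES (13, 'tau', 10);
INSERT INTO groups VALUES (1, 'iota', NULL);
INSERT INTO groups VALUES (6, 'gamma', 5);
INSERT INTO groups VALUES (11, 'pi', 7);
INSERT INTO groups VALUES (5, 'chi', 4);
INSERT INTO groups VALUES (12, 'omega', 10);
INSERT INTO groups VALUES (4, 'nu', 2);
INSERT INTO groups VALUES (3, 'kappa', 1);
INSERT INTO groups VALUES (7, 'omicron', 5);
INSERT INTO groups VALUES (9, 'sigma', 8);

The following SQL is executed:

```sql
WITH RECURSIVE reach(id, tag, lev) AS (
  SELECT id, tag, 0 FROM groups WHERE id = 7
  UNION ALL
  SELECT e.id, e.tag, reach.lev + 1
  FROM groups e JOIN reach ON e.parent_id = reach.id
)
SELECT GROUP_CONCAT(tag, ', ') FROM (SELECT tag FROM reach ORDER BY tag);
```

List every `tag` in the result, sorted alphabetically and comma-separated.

mu, omega, omicron, pi, psi, sigma, tau

Base: id=7 (omicron) at lev 0.
Iteration 1: rows with parent_id in {7} -> psi (id 8, lev 1), pi (id 11, lev 1).
Iteration 2: rows with parent_id in {8,11} -> sigma (id 9, lev 2), mu (id 10, lev 2).
Iteration 3: rows with parent_id in {9,10} -> omega (id 12, lev 3), tau (id 13, lev 3).
Iteration 4: no rows with parent_id in {12,13}; recursion stops.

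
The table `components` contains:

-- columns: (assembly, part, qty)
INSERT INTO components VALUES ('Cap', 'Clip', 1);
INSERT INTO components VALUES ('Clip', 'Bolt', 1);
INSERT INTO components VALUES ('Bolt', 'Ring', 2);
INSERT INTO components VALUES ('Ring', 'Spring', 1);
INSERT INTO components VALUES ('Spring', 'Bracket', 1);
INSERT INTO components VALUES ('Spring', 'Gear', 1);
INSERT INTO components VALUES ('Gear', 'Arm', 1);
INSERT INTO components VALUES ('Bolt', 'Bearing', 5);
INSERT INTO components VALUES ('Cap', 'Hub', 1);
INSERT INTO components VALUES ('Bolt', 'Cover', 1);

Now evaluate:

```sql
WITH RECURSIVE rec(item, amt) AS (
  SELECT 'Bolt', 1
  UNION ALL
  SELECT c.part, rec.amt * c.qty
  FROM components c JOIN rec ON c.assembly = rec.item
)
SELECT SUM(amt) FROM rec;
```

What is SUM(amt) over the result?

Base: (Bolt, amt=1).
Iteration 1: components of {Bolt} -> Bearing = 1*5 = 5, Cover = 1*1 = 1, Ring = 1*2 = 2.
Iteration 2: components of {Bearing,Cover,Ring} -> Spring = 2*1 = 2.
Iteration 3: components of {Spring} -> Bracket = 2*1 = 2, Gear = 2*1 = 2.
Iteration 4: components of {Bracket,Gear} -> Arm = 2*1 = 2.
Iteration 5: no further components; recursion stops.
SUM(amt) = 1 + 2 + 5 + 1 + 2 + 2 + 2 + 2 = 17.

17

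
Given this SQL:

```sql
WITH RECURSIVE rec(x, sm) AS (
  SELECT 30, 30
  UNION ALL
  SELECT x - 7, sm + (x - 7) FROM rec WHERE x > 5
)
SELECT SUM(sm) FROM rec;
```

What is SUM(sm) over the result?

310

Base: x=30, sm=30.
Iteration 1: 30 > 5 holds -> x = 30 - 7 = 23, sm = 30 + 23 = 53.
Iteration 2: 23 > 5 holds -> x = 23 - 7 = 16, sm = 53 + 16 = 69.
Iteration 3: 16 > 5 holds -> x = 16 - 7 = 9, sm = 69 + 9 = 78.
Iteration 4: 9 > 5 holds -> x = 9 - 7 = 2, sm = 78 + 2 = 80.
Iteration 5: 2 > 5 fails; recursion stops.
SUM(sm) = 30 + 53 + 69 + 78 + 80 = 310.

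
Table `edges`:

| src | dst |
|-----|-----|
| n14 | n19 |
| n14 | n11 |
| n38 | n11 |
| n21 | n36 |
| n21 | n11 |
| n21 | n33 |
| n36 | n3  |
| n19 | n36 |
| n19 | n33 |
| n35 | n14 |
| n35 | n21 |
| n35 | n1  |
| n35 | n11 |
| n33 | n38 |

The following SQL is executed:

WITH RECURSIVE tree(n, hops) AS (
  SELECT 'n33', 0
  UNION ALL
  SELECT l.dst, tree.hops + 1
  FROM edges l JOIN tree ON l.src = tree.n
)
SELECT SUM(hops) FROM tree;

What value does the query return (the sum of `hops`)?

Base: (n33, hops=0).
Iteration 1: edges from {n33} -> (n38, hops=1).
Iteration 2: edges from {n38} -> (n11, hops=2).
Iteration 3: no outgoing edges from {n11}; recursion stops.
SUM(hops) = 0 + 1 + 2 = 3.

3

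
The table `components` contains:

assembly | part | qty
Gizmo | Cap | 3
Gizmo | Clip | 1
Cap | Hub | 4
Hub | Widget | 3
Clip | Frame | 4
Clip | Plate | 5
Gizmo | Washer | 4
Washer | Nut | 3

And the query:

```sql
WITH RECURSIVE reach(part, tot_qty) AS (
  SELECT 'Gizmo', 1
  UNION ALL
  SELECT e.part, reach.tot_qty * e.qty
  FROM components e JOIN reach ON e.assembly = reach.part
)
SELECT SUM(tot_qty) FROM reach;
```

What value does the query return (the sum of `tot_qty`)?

78

Base: (Gizmo, tot_qty=1).
Iteration 1: components of {Gizmo} -> Cap = 1*3 = 3, Clip = 1*1 = 1, Washer = 1*4 = 4.
Iteration 2: components of {Cap,Clip,Washer} -> Frame = 1*4 = 4, Hub = 3*4 = 12, Nut = 4*3 = 12, Plate = 1*5 = 5.
Iteration 3: components of {Frame,Hub,Nut,Plate} -> Widget = 12*3 = 36.
Iteration 4: no further components; recursion stops.
SUM(tot_qty) = 1 + 3 + 1 + 4 + 12 + 4 + 5 + 12 + 36 = 78.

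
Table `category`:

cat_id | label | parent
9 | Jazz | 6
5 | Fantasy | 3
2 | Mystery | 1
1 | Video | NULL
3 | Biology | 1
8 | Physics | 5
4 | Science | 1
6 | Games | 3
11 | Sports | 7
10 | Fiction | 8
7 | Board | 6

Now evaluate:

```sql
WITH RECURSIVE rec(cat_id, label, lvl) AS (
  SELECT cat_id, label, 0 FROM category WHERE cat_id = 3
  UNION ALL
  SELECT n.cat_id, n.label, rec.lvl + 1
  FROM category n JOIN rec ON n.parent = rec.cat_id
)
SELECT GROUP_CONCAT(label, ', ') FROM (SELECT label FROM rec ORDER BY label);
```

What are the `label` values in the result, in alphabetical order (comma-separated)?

Biology, Board, Fantasy, Fiction, Games, Jazz, Physics, Sports

Base: cat_id=3 (Biology) at lvl 0.
Iteration 1: rows with parent in {3} -> Fantasy (id 5, lvl 1), Games (id 6, lvl 1).
Iteration 2: rows with parent in {5,6} -> Board (id 7, lvl 2), Physics (id 8, lvl 2), Jazz (id 9, lvl 2).
Iteration 3: rows with parent in {7,8,9} -> Fiction (id 10, lvl 3), Sports (id 11, lvl 3).
Iteration 4: no rows with parent in {10,11}; recursion stops.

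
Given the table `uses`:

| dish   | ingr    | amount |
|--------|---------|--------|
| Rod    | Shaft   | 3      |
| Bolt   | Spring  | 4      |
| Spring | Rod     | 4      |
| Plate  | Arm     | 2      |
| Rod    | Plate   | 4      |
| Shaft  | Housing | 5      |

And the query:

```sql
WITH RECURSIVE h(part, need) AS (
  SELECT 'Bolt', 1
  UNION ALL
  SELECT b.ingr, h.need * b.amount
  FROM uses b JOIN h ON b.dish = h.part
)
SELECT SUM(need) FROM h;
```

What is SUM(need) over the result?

Base: (Bolt, need=1).
Iteration 1: components of {Bolt} -> Spring = 1*4 = 4.
Iteration 2: components of {Spring} -> Rod = 4*4 = 16.
Iteration 3: components of {Rod} -> Plate = 16*4 = 64, Shaft = 16*3 = 48.
Iteration 4: components of {Plate,Shaft} -> Arm = 64*2 = 128, Housing = 48*5 = 240.
Iteration 5: no further components; recursion stops.
SUM(need) = 1 + 4 + 16 + 64 + 48 + 128 + 240 = 501.

501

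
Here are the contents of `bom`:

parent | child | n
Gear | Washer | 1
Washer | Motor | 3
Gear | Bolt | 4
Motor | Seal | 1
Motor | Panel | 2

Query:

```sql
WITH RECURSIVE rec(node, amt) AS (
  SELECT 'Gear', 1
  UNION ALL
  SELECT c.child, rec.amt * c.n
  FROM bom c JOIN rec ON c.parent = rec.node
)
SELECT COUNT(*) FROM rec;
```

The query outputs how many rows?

Base: (Gear, amt=1).
Iteration 1: components of {Gear} -> Bolt = 1*4 = 4, Washer = 1*1 = 1.
Iteration 2: components of {Bolt,Washer} -> Motor = 1*3 = 3.
Iteration 3: components of {Motor} -> Panel = 3*2 = 6, Seal = 3*1 = 3.
Iteration 4: no further components; recursion stops.
Total rows emitted: 6.

6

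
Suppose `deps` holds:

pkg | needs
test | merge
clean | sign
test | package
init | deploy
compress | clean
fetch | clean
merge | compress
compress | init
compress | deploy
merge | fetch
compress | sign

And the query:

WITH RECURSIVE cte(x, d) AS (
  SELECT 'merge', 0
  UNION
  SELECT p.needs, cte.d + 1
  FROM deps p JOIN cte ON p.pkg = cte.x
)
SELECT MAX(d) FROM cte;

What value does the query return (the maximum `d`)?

3

Base: (merge, d=0).
Iteration 1: edges from {merge} -> (compress, d=1), (fetch, d=1).
Iteration 2: edges from {compress,fetch} -> (clean, d=2), (deploy, d=2), (init, d=2), (sign, d=2). [UNION drops 1 duplicate row(s)]
Iteration 3: edges from {clean,deploy,init,sign} -> (deploy, d=3), (sign, d=3).
Iteration 4: no outgoing edges from {deploy,sign}; recursion stops.
d values: 0, 1, 1, 2, 2, 2, 2, 3, 3; the maximum is 3.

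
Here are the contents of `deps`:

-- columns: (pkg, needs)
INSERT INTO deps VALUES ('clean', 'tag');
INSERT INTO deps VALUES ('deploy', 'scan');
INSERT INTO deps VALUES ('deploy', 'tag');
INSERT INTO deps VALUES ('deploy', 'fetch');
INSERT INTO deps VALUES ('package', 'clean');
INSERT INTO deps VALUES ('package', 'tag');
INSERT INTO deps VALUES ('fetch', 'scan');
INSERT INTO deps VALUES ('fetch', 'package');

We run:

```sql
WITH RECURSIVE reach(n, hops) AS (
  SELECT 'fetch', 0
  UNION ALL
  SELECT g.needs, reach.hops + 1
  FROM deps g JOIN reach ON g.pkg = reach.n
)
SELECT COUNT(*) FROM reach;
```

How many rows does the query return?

Base: (fetch, hops=0).
Iteration 1: edges from {fetch} -> (package, hops=1), (scan, hops=1).
Iteration 2: edges from {package,scan} -> (clean, hops=2), (tag, hops=2).
Iteration 3: edges from {clean,tag} -> (tag, hops=3).
Iteration 4: no outgoing edges from {tag}; recursion stops.
Total rows emitted: 6.

6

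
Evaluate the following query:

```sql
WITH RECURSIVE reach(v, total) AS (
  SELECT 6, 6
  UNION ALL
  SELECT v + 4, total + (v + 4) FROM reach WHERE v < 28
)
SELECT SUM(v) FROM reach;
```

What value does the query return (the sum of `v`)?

126

Base: v=6, total=6.
Iteration 1: 6 < 28 holds -> v = 6 + 4 = 10, total = 6 + 10 = 16.
Iteration 2: 10 < 28 holds -> v = 10 + 4 = 14, total = 16 + 14 = 30.
Iteration 3: 14 < 28 holds -> v = 14 + 4 = 18, total = 30 + 18 = 48.
Iteration 4: 18 < 28 holds -> v = 18 + 4 = 22, total = 48 + 22 = 70.
Iteration 5: 22 < 28 holds -> v = 22 + 4 = 26, total = 70 + 26 = 96.
Iteration 6: 26 < 28 holds -> v = 26 + 4 = 30, total = 96 + 30 = 126.
Iteration 7: 30 < 28 fails; recursion stops.
SUM(v) = 6 + 10 + 14 + 18 + 22 + 26 + 30 = 126.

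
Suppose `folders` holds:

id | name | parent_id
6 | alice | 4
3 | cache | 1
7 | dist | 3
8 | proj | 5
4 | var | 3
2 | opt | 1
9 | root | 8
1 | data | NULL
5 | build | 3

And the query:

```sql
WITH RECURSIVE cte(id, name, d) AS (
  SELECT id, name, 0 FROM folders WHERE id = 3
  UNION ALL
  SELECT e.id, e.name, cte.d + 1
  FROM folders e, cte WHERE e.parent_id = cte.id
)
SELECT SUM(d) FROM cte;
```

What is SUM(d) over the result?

Base: id=3 (cache) at d 0.
Iteration 1: rows with parent_id in {3} -> var (id 4, d 1), build (id 5, d 1), dist (id 7, d 1).
Iteration 2: rows with parent_id in {4,5,7} -> alice (id 6, d 2), proj (id 8, d 2).
Iteration 3: rows with parent_id in {6,8} -> root (id 9, d 3).
Iteration 4: no rows with parent_id in {9}; recursion stops.
SUM(d) = 0 + 1 + 1 + 1 + 2 + 2 + 3 = 10.

10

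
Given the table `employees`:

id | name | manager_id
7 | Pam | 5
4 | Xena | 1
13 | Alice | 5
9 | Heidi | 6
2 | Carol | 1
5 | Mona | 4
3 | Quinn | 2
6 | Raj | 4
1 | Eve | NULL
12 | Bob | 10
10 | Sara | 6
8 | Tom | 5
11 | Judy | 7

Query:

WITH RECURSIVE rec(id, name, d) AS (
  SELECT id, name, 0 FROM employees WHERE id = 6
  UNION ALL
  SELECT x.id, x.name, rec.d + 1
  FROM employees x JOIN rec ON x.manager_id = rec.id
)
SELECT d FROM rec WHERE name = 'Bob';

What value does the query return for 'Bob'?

Base: id=6 (Raj) at d 0.
Iteration 1: rows with manager_id in {6} -> Heidi (id 9, d 1), Sara (id 10, d 1).
Iteration 2: rows with manager_id in {9,10} -> Bob (id 12, d 2).
Iteration 3: no rows with manager_id in {12}; recursion stops.

2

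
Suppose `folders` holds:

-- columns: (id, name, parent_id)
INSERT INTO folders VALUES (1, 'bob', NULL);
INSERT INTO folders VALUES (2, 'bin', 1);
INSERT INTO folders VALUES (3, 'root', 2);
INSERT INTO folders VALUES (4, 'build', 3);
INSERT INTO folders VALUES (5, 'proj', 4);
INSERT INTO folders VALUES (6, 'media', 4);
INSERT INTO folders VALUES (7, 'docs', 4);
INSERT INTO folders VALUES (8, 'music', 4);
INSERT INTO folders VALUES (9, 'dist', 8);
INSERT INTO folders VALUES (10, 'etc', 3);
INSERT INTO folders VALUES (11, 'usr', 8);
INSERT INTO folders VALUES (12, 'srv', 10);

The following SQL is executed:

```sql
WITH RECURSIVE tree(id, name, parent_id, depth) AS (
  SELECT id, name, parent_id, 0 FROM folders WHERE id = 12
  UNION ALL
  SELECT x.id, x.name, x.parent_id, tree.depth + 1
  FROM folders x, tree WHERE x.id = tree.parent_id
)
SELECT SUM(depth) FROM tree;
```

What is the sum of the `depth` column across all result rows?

10

Base: id=12 (srv), parent_id=10, depth 0.
Iteration 1: join on id=10 -> etc (id 10, parent_id=3, depth 1).
Iteration 2: join on id=3 -> root (id 3, parent_id=2, depth 2).
Iteration 3: join on id=2 -> bin (id 2, parent_id=1, depth 3).
Iteration 4: join on id=1 -> bob (id 1, parent_id=NULL, depth 4).
Iteration 5: parent_id is NULL; no match; recursion stops.
SUM(depth) = 0 + 1 + 2 + 3 + 4 = 10.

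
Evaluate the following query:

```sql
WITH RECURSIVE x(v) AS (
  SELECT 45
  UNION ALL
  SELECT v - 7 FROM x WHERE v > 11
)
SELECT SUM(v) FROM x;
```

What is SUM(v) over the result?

165

Base: v=45.
Iteration 1: 45 > 11 holds -> v = 45 - 7 = 38.
Iteration 2: 38 > 11 holds -> v = 38 - 7 = 31.
Iteration 3: 31 > 11 holds -> v = 31 - 7 = 24.
Iteration 4: 24 > 11 holds -> v = 24 - 7 = 17.
Iteration 5: 17 > 11 holds -> v = 17 - 7 = 10.
Iteration 6: 10 > 11 fails; recursion stops.
SUM(v) = 45 + 38 + 31 + 24 + 17 + 10 = 165.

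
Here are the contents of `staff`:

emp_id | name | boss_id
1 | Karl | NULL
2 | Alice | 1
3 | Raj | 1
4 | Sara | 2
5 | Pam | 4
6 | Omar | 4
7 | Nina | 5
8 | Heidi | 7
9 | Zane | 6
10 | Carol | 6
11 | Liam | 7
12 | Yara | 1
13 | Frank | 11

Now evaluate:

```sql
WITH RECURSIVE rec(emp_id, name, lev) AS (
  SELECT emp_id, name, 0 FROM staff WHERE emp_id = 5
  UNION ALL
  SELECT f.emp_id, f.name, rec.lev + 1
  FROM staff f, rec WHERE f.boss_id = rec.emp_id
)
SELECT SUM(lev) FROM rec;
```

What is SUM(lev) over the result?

Base: emp_id=5 (Pam) at lev 0.
Iteration 1: rows with boss_id in {5} -> Nina (id 7, lev 1).
Iteration 2: rows with boss_id in {7} -> Heidi (id 8, lev 2), Liam (id 11, lev 2).
Iteration 3: rows with boss_id in {8,11} -> Frank (id 13, lev 3).
Iteration 4: no rows with boss_id in {13}; recursion stops.
SUM(lev) = 0 + 1 + 2 + 2 + 3 = 8.

8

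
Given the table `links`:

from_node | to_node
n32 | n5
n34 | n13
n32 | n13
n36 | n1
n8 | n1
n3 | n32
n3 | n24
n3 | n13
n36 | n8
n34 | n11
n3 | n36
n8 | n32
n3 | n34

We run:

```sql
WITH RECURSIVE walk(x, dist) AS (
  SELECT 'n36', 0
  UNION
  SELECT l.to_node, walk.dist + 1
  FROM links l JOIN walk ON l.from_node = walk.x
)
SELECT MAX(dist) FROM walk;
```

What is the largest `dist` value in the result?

Base: (n36, dist=0).
Iteration 1: edges from {n36} -> (n1, dist=1), (n8, dist=1).
Iteration 2: edges from {n1,n8} -> (n1, dist=2), (n32, dist=2).
Iteration 3: edges from {n1,n32} -> (n13, dist=3), (n5, dist=3).
Iteration 4: no outgoing edges from {n13,n5}; recursion stops.
dist values: 0, 1, 1, 2, 2, 3, 3; the maximum is 3.

3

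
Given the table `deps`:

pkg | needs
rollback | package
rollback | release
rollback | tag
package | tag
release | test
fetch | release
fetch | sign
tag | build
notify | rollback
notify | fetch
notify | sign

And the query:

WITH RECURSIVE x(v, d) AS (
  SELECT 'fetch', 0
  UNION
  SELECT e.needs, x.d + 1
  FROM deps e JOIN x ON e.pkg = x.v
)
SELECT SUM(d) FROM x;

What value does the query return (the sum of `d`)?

4

Base: (fetch, d=0).
Iteration 1: edges from {fetch} -> (release, d=1), (sign, d=1).
Iteration 2: edges from {release,sign} -> (test, d=2).
Iteration 3: no outgoing edges from {test}; recursion stops.
SUM(d) = 0 + 1 + 1 + 2 = 4.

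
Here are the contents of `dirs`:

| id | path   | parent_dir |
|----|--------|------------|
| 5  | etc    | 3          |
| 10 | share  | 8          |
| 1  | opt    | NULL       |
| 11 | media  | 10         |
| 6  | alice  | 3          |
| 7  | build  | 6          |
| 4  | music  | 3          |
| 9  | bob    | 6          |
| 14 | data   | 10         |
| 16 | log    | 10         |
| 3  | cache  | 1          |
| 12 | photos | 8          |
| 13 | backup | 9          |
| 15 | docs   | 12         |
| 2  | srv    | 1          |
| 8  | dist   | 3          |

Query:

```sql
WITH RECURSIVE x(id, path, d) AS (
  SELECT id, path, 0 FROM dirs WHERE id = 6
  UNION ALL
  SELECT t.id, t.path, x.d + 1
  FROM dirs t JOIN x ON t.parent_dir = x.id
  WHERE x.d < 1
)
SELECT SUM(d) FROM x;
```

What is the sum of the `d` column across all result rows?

Base: id=6 (alice) at d 0.
Iteration 1: rows with parent_dir in {6} -> build (id 7, d 1), bob (id 9, d 1).
Iteration 2: d < 1 fails for all current rows; recursion stops.
SUM(d) = 0 + 1 + 1 = 2.

2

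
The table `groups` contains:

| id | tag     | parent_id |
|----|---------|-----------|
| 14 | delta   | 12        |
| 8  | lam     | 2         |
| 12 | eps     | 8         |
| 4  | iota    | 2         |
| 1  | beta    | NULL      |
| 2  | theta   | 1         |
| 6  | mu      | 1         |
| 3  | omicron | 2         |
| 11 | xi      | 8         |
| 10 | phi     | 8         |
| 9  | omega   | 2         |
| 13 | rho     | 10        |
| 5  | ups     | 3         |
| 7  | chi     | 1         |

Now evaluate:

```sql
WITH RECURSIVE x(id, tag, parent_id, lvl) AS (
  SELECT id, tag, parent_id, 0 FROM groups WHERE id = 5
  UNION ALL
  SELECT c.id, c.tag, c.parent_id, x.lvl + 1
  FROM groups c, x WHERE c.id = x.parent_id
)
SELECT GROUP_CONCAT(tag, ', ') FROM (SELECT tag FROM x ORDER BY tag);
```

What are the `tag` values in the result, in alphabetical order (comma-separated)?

beta, omicron, theta, ups

Base: id=5 (ups), parent_id=3, lvl 0.
Iteration 1: join on id=3 -> omicron (id 3, parent_id=2, lvl 1).
Iteration 2: join on id=2 -> theta (id 2, parent_id=1, lvl 2).
Iteration 3: join on id=1 -> beta (id 1, parent_id=NULL, lvl 3).
Iteration 4: parent_id is NULL; no match; recursion stops.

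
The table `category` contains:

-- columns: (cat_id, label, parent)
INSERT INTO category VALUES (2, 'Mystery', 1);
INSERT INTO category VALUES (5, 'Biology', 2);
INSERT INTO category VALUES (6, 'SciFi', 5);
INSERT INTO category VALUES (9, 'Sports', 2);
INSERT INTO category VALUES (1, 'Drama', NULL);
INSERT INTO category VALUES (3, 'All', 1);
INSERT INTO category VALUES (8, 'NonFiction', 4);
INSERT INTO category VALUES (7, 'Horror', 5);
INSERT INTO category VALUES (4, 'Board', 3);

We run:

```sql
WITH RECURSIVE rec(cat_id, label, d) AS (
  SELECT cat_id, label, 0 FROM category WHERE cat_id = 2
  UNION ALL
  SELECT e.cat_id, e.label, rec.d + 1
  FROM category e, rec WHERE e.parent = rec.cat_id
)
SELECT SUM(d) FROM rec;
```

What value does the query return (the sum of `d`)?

Base: cat_id=2 (Mystery) at d 0.
Iteration 1: rows with parent in {2} -> Biology (id 5, d 1), Sports (id 9, d 1).
Iteration 2: rows with parent in {5,9} -> SciFi (id 6, d 2), Horror (id 7, d 2).
Iteration 3: no rows with parent in {6,7}; recursion stops.
SUM(d) = 0 + 1 + 1 + 2 + 2 = 6.

6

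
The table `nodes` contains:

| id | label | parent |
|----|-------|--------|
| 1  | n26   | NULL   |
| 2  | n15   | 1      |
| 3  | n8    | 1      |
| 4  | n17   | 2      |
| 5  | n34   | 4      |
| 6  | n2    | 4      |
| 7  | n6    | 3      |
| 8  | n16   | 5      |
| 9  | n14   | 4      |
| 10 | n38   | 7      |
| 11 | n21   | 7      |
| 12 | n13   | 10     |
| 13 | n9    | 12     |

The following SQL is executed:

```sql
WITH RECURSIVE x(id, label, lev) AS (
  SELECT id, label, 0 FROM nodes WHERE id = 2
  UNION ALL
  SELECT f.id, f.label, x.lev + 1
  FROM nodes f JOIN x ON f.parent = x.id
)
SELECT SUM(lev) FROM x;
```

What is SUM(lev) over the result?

10

Base: id=2 (n15) at lev 0.
Iteration 1: rows with parent in {2} -> n17 (id 4, lev 1).
Iteration 2: rows with parent in {4} -> n34 (id 5, lev 2), n2 (id 6, lev 2), n14 (id 9, lev 2).
Iteration 3: rows with parent in {5,6,9} -> n16 (id 8, lev 3).
Iteration 4: no rows with parent in {8}; recursion stops.
SUM(lev) = 0 + 1 + 2 + 2 + 2 + 3 = 10.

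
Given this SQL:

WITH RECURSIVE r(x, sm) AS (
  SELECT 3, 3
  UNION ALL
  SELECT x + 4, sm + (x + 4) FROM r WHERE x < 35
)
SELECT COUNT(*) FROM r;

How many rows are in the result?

9

Base: x=3, sm=3.
Iteration 1: 3 < 35 holds -> x = 3 + 4 = 7, sm = 3 + 7 = 10.
Iteration 2: 7 < 35 holds -> x = 7 + 4 = 11, sm = 10 + 11 = 21.
Iteration 3: 11 < 35 holds -> x = 11 + 4 = 15, sm = 21 + 15 = 36.
Iteration 4: 15 < 35 holds -> x = 15 + 4 = 19, sm = 36 + 19 = 55.
Iteration 5: 19 < 35 holds -> x = 19 + 4 = 23, sm = 55 + 23 = 78.
Iteration 6: 23 < 35 holds -> x = 23 + 4 = 27, sm = 78 + 27 = 105.
Iteration 7: 27 < 35 holds -> x = 27 + 4 = 31, sm = 105 + 31 = 136.
Iteration 8: 31 < 35 holds -> x = 31 + 4 = 35, sm = 136 + 35 = 171.
Iteration 9: 35 < 35 fails; recursion stops.
Total rows emitted: 9.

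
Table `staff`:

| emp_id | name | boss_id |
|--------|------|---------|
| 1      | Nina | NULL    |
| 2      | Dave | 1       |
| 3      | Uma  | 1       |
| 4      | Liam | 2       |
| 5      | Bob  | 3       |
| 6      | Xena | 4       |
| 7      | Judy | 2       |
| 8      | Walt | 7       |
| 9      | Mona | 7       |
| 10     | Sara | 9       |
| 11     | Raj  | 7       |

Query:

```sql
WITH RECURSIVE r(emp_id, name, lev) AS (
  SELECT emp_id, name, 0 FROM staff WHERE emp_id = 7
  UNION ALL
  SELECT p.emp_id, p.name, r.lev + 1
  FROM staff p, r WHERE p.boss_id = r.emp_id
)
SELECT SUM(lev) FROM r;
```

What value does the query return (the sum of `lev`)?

5

Base: emp_id=7 (Judy) at lev 0.
Iteration 1: rows with boss_id in {7} -> Walt (id 8, lev 1), Mona (id 9, lev 1), Raj (id 11, lev 1).
Iteration 2: rows with boss_id in {8,9,11} -> Sara (id 10, lev 2).
Iteration 3: no rows with boss_id in {10}; recursion stops.
SUM(lev) = 0 + 1 + 1 + 1 + 2 = 5.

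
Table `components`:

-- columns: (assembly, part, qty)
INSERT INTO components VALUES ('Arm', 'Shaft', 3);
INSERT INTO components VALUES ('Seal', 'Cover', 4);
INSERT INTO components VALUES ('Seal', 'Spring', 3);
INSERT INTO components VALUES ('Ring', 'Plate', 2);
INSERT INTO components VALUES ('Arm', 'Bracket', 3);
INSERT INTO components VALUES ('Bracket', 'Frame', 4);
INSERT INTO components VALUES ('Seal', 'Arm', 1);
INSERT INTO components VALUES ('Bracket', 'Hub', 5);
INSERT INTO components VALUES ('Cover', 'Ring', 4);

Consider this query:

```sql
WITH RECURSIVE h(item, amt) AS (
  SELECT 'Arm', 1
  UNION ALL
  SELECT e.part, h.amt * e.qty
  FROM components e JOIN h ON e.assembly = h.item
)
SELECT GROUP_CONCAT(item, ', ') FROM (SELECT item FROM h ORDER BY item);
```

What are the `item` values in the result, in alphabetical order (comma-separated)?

Arm, Bracket, Frame, Hub, Shaft

Base: (Arm, amt=1).
Iteration 1: components of {Arm} -> Bracket = 1*3 = 3, Shaft = 1*3 = 3.
Iteration 2: components of {Bracket,Shaft} -> Frame = 3*4 = 12, Hub = 3*5 = 15.
Iteration 3: no further components; recursion stops.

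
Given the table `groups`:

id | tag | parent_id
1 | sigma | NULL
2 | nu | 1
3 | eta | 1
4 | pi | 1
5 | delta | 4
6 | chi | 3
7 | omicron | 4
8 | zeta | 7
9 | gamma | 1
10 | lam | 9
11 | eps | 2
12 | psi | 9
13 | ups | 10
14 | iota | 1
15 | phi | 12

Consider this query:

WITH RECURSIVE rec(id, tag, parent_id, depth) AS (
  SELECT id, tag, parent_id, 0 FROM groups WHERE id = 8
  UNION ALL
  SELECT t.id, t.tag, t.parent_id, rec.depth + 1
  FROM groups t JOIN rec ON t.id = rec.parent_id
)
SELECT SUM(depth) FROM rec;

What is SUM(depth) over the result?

6

Base: id=8 (zeta), parent_id=7, depth 0.
Iteration 1: join on id=7 -> omicron (id 7, parent_id=4, depth 1).
Iteration 2: join on id=4 -> pi (id 4, parent_id=1, depth 2).
Iteration 3: join on id=1 -> sigma (id 1, parent_id=NULL, depth 3).
Iteration 4: parent_id is NULL; no match; recursion stops.
SUM(depth) = 0 + 1 + 2 + 3 = 6.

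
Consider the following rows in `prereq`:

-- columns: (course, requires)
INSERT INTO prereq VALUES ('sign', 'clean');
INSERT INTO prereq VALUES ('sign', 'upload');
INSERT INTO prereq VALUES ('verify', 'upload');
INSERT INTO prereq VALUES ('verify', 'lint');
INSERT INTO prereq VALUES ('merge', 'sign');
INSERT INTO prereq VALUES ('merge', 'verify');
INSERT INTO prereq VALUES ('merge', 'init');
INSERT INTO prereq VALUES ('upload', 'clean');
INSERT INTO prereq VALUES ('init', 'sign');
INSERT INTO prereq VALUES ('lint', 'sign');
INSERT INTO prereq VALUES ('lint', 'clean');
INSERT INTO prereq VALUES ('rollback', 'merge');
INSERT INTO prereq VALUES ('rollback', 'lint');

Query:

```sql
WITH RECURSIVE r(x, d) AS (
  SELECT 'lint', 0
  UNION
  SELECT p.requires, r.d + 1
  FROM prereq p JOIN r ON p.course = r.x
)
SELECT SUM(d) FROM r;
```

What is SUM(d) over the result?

9

Base: (lint, d=0).
Iteration 1: edges from {lint} -> (clean, d=1), (sign, d=1).
Iteration 2: edges from {clean,sign} -> (clean, d=2), (upload, d=2).
Iteration 3: edges from {clean,upload} -> (clean, d=3).
Iteration 4: no outgoing edges from {clean}; recursion stops.
SUM(d) = 0 + 1 + 1 + 2 + 2 + 3 = 9.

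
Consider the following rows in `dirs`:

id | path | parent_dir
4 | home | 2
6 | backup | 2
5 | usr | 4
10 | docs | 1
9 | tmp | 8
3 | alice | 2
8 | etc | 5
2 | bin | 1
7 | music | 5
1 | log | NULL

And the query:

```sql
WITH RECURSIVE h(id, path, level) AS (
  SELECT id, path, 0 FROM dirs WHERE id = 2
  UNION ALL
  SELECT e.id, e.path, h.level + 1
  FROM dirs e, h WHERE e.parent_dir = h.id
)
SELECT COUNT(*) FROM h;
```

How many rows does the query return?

Base: id=2 (bin) at level 0.
Iteration 1: rows with parent_dir in {2} -> alice (id 3, level 1), home (id 4, level 1), backup (id 6, level 1).
Iteration 2: rows with parent_dir in {3,4,6} -> usr (id 5, level 2).
Iteration 3: rows with parent_dir in {5} -> music (id 7, level 3), etc (id 8, level 3).
Iteration 4: rows with parent_dir in {7,8} -> tmp (id 9, level 4).
Iteration 5: no rows with parent_dir in {9}; recursion stops.
Total rows emitted: 8.

8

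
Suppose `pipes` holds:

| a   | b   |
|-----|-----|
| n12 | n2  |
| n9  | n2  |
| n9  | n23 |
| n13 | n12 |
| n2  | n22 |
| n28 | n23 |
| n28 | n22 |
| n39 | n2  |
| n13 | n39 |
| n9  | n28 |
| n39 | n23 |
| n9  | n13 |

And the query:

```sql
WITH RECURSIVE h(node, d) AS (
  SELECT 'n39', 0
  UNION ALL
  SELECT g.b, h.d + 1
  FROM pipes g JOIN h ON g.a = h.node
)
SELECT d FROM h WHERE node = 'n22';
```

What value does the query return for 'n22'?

Base: (n39, d=0).
Iteration 1: edges from {n39} -> (n2, d=1), (n23, d=1).
Iteration 2: edges from {n2,n23} -> (n22, d=2).
Iteration 3: no outgoing edges from {n22}; recursion stops.

2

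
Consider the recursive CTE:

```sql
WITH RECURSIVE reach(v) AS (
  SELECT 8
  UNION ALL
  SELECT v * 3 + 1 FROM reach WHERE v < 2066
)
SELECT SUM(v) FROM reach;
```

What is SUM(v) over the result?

9287

Base: v=8.
Iteration 1: 8 < 2066 holds -> v = 8 * 3 + 1 = 25.
Iteration 2: 25 < 2066 holds -> v = 25 * 3 + 1 = 76.
Iteration 3: 76 < 2066 holds -> v = 76 * 3 + 1 = 229.
Iteration 4: 229 < 2066 holds -> v = 229 * 3 + 1 = 688.
Iteration 5: 688 < 2066 holds -> v = 688 * 3 + 1 = 2065.
Iteration 6: 2065 < 2066 holds -> v = 2065 * 3 + 1 = 6196.
Iteration 7: 6196 < 2066 fails; recursion stops.
SUM(v) = 8 + 25 + 76 + 229 + 688 + 2065 + 6196 = 9287.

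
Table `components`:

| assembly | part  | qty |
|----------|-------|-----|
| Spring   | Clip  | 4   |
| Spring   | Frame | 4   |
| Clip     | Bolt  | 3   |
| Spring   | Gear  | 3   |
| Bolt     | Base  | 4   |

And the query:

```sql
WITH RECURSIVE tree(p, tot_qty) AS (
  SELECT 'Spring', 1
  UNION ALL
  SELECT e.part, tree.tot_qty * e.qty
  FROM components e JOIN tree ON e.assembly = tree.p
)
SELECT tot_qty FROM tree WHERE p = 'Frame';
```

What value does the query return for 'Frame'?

4

Base: (Spring, tot_qty=1).
Iteration 1: components of {Spring} -> Clip = 1*4 = 4, Frame = 1*4 = 4, Gear = 1*3 = 3.
Iteration 2: components of {Clip,Frame,Gear} -> Bolt = 4*3 = 12.
Iteration 3: components of {Bolt} -> Base = 12*4 = 48.
Iteration 4: no further components; recursion stops.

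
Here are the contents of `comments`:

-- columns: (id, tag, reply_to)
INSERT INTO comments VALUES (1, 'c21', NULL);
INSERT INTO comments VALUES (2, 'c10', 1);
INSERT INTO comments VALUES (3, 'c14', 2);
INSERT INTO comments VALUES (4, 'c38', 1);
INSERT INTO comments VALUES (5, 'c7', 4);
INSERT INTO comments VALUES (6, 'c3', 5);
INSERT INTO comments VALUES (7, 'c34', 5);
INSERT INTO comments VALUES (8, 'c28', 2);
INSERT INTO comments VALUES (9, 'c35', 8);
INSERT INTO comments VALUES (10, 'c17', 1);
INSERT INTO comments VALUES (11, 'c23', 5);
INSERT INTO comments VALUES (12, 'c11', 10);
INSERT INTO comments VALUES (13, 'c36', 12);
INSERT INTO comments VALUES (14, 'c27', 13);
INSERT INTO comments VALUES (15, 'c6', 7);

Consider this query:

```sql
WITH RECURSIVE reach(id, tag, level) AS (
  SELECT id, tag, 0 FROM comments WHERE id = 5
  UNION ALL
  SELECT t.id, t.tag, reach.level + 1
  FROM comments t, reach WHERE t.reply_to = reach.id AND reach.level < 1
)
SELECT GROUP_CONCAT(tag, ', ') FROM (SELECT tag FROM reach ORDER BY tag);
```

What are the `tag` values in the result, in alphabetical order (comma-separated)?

c23, c3, c34, c7

Base: id=5 (c7) at level 0.
Iteration 1: rows with reply_to in {5} -> c3 (id 6, level 1), c34 (id 7, level 1), c23 (id 11, level 1).
Iteration 2: level < 1 fails for all current rows; recursion stops.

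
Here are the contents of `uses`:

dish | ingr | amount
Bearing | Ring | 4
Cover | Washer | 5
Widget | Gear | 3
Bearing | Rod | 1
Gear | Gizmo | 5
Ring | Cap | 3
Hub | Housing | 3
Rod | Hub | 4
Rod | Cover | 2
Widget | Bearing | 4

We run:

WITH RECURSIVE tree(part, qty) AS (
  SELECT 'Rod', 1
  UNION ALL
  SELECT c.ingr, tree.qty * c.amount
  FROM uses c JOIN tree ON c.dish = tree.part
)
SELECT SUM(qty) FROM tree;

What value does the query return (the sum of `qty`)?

29

Base: (Rod, qty=1).
Iteration 1: components of {Rod} -> Cover = 1*2 = 2, Hub = 1*4 = 4.
Iteration 2: components of {Cover,Hub} -> Housing = 4*3 = 12, Washer = 2*5 = 10.
Iteration 3: no further components; recursion stops.
SUM(qty) = 1 + 2 + 4 + 10 + 12 = 29.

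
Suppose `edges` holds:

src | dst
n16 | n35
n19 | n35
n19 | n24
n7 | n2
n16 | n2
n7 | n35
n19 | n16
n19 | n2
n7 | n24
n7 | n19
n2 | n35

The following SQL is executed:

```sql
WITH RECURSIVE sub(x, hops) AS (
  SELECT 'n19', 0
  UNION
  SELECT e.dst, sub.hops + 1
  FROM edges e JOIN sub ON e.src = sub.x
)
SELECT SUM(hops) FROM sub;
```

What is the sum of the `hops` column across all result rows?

Base: (n19, hops=0).
Iteration 1: edges from {n19} -> (n16, hops=1), (n2, hops=1), (n24, hops=1), (n35, hops=1).
Iteration 2: edges from {n16,n2,n24,n35} -> (n2, hops=2), (n35, hops=2). [UNION drops 1 duplicate row(s)]
Iteration 3: edges from {n2,n35} -> (n35, hops=3).
Iteration 4: no outgoing edges from {n35}; recursion stops.
SUM(hops) = 0 + 1 + 1 + 1 + 1 + 2 + 2 + 3 = 11.

11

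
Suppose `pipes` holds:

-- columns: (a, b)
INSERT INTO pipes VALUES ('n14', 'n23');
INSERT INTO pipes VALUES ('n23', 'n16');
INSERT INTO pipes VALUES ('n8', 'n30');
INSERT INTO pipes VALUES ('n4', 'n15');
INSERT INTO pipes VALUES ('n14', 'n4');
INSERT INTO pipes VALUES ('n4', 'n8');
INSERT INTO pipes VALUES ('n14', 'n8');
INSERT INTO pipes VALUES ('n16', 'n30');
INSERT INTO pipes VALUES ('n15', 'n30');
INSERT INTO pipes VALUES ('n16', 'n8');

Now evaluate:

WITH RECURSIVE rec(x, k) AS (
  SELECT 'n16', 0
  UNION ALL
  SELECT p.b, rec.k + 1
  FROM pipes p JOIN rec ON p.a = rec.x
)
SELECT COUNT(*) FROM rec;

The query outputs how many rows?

4

Base: (n16, k=0).
Iteration 1: edges from {n16} -> (n30, k=1), (n8, k=1).
Iteration 2: edges from {n30,n8} -> (n30, k=2).
Iteration 3: no outgoing edges from {n30}; recursion stops.
Total rows emitted: 4.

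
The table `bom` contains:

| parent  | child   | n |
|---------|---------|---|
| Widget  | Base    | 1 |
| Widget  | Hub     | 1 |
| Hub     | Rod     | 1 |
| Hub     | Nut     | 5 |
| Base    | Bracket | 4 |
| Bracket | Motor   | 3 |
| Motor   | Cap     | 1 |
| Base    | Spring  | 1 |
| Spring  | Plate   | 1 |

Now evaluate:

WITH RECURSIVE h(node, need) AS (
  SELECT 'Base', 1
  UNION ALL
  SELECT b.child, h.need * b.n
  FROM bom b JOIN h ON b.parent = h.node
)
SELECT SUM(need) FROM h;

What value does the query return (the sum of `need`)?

Base: (Base, need=1).
Iteration 1: components of {Base} -> Bracket = 1*4 = 4, Spring = 1*1 = 1.
Iteration 2: components of {Bracket,Spring} -> Motor = 4*3 = 12, Plate = 1*1 = 1.
Iteration 3: components of {Motor,Plate} -> Cap = 12*1 = 12.
Iteration 4: no further components; recursion stops.
SUM(need) = 1 + 4 + 1 + 12 + 1 + 12 = 31.

31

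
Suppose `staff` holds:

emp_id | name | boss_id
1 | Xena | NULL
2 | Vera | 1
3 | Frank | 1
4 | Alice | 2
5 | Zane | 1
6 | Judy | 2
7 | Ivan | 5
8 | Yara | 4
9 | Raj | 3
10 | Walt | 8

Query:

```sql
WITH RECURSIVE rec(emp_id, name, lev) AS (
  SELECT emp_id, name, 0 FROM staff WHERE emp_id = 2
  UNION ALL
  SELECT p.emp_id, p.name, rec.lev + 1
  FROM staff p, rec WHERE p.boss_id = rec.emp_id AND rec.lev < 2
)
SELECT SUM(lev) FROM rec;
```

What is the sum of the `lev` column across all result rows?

4

Base: emp_id=2 (Vera) at lev 0.
Iteration 1: rows with boss_id in {2} -> Alice (id 4, lev 1), Judy (id 6, lev 1).
Iteration 2: rows with boss_id in {4,6} -> Yara (id 8, lev 2).
Iteration 3: lev < 2 fails for all current rows; recursion stops.
SUM(lev) = 0 + 1 + 1 + 2 = 4.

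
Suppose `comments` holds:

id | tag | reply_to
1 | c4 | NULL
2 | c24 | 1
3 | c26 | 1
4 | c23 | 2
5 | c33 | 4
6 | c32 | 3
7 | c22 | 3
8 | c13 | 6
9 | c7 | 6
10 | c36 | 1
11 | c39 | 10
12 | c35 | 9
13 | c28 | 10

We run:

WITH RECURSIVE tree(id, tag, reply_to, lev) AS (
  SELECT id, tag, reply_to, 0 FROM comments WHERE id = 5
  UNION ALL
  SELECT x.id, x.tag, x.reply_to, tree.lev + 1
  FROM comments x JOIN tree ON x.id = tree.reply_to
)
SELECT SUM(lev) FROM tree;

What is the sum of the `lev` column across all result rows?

6

Base: id=5 (c33), reply_to=4, lev 0.
Iteration 1: join on id=4 -> c23 (id 4, reply_to=2, lev 1).
Iteration 2: join on id=2 -> c24 (id 2, reply_to=1, lev 2).
Iteration 3: join on id=1 -> c4 (id 1, reply_to=NULL, lev 3).
Iteration 4: reply_to is NULL; no match; recursion stops.
SUM(lev) = 0 + 1 + 2 + 3 = 6.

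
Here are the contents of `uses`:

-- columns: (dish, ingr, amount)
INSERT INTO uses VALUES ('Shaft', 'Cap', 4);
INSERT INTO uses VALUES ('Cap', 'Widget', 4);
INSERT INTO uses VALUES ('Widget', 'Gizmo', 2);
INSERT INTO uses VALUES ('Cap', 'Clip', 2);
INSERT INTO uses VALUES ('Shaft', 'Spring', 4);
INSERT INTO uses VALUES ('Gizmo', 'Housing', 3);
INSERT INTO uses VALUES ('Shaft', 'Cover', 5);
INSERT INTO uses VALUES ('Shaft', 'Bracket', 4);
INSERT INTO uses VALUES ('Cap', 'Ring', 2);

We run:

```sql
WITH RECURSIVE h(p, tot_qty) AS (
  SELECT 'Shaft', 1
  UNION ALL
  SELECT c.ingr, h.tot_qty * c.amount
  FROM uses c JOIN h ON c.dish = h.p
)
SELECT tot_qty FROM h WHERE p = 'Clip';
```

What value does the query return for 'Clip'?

Base: (Shaft, tot_qty=1).
Iteration 1: components of {Shaft} -> Bracket = 1*4 = 4, Cap = 1*4 = 4, Cover = 1*5 = 5, Spring = 1*4 = 4.
Iteration 2: components of {Bracket,Cap,Cover,Spring} -> Clip = 4*2 = 8, Ring = 4*2 = 8, Widget = 4*4 = 16.
Iteration 3: components of {Clip,Ring,Widget} -> Gizmo = 16*2 = 32.
Iteration 4: components of {Gizmo} -> Housing = 32*3 = 96.
Iteration 5: no further components; recursion stops.

8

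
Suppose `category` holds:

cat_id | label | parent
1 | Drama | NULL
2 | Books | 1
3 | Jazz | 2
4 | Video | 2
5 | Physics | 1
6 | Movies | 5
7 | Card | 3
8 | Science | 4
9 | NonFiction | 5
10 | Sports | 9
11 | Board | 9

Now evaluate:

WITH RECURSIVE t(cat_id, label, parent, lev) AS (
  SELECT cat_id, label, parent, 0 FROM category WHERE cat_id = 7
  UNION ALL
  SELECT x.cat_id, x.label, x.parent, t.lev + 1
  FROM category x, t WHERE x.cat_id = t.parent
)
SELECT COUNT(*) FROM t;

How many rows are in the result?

4

Base: cat_id=7 (Card), parent=3, lev 0.
Iteration 1: join on cat_id=3 -> Jazz (id 3, parent=2, lev 1).
Iteration 2: join on cat_id=2 -> Books (id 2, parent=1, lev 2).
Iteration 3: join on cat_id=1 -> Drama (id 1, parent=NULL, lev 3).
Iteration 4: parent is NULL; no match; recursion stops.
Total rows emitted: 4.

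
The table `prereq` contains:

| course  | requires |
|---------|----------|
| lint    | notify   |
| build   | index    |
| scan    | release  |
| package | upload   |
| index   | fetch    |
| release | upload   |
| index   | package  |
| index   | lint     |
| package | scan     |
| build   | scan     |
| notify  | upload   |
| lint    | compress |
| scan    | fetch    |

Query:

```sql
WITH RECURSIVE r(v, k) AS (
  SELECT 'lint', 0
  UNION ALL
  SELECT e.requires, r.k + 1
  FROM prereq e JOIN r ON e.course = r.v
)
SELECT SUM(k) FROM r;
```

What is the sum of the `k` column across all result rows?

4

Base: (lint, k=0).
Iteration 1: edges from {lint} -> (compress, k=1), (notify, k=1).
Iteration 2: edges from {compress,notify} -> (upload, k=2).
Iteration 3: no outgoing edges from {upload}; recursion stops.
SUM(k) = 0 + 1 + 1 + 2 = 4.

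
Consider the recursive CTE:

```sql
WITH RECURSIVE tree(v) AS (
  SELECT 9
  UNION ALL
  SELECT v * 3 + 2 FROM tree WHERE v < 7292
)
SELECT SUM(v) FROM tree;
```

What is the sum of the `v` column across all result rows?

Base: v=9.
Iteration 1: 9 < 7292 holds -> v = 9 * 3 + 2 = 29.
Iteration 2: 29 < 7292 holds -> v = 29 * 3 + 2 = 89.
Iteration 3: 89 < 7292 holds -> v = 89 * 3 + 2 = 269.
Iteration 4: 269 < 7292 holds -> v = 269 * 3 + 2 = 809.
Iteration 5: 809 < 7292 holds -> v = 809 * 3 + 2 = 2429.
Iteration 6: 2429 < 7292 holds -> v = 2429 * 3 + 2 = 7289.
Iteration 7: 7289 < 7292 holds -> v = 7289 * 3 + 2 = 21869.
Iteration 8: 21869 < 7292 fails; recursion stops.
SUM(v) = 9 + 29 + 89 + 269 + 809 + 2429 + 7289 + 21869 = 32792.

32792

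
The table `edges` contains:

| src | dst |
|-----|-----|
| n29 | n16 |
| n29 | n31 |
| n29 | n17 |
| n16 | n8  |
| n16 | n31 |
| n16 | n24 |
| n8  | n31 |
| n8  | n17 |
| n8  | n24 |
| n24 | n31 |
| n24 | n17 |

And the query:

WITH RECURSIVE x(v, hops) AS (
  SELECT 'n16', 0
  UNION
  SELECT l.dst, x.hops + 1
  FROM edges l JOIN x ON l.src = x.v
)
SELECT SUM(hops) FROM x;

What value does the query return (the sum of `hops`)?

Base: (n16, hops=0).
Iteration 1: edges from {n16} -> (n24, hops=1), (n31, hops=1), (n8, hops=1).
Iteration 2: edges from {n24,n31,n8} -> (n17, hops=2), (n24, hops=2), (n31, hops=2). [UNION drops 2 duplicate row(s)]
Iteration 3: edges from {n17,n24,n31} -> (n17, hops=3), (n31, hops=3).
Iteration 4: no outgoing edges from {n17,n31}; recursion stops.
SUM(hops) = 0 + 1 + 1 + 1 + 2 + 2 + 2 + 3 + 3 = 15.

15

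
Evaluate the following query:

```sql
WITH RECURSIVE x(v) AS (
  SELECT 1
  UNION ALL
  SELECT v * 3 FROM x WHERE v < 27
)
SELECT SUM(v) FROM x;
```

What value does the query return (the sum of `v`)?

Base: v=1.
Iteration 1: 1 < 27 holds -> v = 1 * 3 = 3.
Iteration 2: 3 < 27 holds -> v = 3 * 3 = 9.
Iteration 3: 9 < 27 holds -> v = 9 * 3 = 27.
Iteration 4: 27 < 27 fails; recursion stops.
SUM(v) = 1 + 3 + 9 + 27 = 40.

40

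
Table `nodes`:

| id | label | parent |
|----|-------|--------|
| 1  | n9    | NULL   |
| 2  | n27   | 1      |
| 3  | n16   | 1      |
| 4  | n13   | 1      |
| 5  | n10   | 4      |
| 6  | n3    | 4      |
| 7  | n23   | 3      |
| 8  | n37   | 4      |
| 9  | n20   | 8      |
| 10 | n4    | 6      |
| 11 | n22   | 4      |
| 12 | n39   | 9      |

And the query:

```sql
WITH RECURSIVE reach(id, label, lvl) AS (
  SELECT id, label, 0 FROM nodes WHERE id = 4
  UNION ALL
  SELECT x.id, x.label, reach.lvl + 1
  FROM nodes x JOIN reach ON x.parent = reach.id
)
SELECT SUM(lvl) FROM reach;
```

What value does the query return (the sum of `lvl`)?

11

Base: id=4 (n13) at lvl 0.
Iteration 1: rows with parent in {4} -> n10 (id 5, lvl 1), n3 (id 6, lvl 1), n37 (id 8, lvl 1), n22 (id 11, lvl 1).
Iteration 2: rows with parent in {5,6,8,11} -> n20 (id 9, lvl 2), n4 (id 10, lvl 2).
Iteration 3: rows with parent in {9,10} -> n39 (id 12, lvl 3).
Iteration 4: no rows with parent in {12}; recursion stops.
SUM(lvl) = 0 + 1 + 1 + 1 + 1 + 2 + 2 + 3 = 11.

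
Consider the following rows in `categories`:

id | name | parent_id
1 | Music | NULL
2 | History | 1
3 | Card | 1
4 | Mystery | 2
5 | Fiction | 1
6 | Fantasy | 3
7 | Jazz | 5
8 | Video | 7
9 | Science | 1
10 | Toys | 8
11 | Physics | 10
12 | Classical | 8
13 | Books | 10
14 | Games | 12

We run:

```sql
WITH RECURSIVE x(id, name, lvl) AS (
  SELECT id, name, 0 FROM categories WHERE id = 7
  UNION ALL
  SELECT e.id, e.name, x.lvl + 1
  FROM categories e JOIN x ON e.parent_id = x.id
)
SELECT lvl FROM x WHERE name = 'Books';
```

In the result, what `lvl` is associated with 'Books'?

Base: id=7 (Jazz) at lvl 0.
Iteration 1: rows with parent_id in {7} -> Video (id 8, lvl 1).
Iteration 2: rows with parent_id in {8} -> Toys (id 10, lvl 2), Classical (id 12, lvl 2).
Iteration 3: rows with parent_id in {10,12} -> Physics (id 11, lvl 3), Books (id 13, lvl 3), Games (id 14, lvl 3).
Iteration 4: no rows with parent_id in {11,13,14}; recursion stops.

3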